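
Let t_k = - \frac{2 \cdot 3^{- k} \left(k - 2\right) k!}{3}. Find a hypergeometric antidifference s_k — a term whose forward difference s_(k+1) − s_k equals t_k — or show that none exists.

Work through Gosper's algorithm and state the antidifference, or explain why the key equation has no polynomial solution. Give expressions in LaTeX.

s_k = - 2 \cdot 3^{- k} k!

The ratio is (k**2 - 1)/(3*(k - 2)).
Take A(k)=k/3 + 1/3, B(k)=1, C(k)=k - 2.
Set up (k/3 + 1/3)·f(k+1) − (1)·f(k) − (k - 2) = 0.
deg f ≤ 0 (via 1,0,1).
A polynomial solution: f(k) = 3.
So s_k = (B(k−1)f/C)·t_k = (3/(k - 2))·t_k = -2*factorial(k)/3**k.
Verify: -2*(k - 2)*factorial(k)/(3*3**k) matches t_k.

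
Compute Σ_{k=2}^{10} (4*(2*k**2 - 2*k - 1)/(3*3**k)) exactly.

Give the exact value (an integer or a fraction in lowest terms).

Σ = 314444/177147

The ratio is (2*k**2 + 2*k - 1)/(3*(2*k**2 - 2*k - 1)).
Normal form (A,B,C) = (1/3, 1, k**2 - k - 1/2).
Need (1/3)·f(k+1) − (1)·f(k) = k**2 - k - 1/2.
Bound: deg f ≤ 2.
Solving with deg f ≤ 2: f(k) = -3*k**2/2.
Get s_k = R·t_k = -4*k**2/3**k with R(k) = B(k−1)f(k)/C(k) = -3*k**2/(2*k**2 - 2*k - 1).
Check: Δs_k = 4*(2*k**2 - 2*k - 1)/(3*3**k). ✓
Σ_(k=2)^(10) t_k = s_(11) − s_(2) = -484/177147 − (-16/9) = 314444/177147.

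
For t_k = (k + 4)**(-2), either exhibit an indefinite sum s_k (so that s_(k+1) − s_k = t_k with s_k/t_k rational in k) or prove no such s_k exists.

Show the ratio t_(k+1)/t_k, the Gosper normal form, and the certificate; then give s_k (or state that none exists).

none (Gosper's algorithm certifies no s_k)

Step 1: r(k) = (k + 4)**2/(k + 5)**2.
Take A(k)=k**2 + 8*k + 16, B(k)=k**2 + 10*k + 25, C(k)=1.
f must satisfy (k**2 + 8*k + 16)·f(k+1) − (k**2 + 8*k + 16)·f(k) = 1.
Bound: deg f ≤ 0.
Put f(k) = c0: A·f(k+1) − B(k−1)·f(k) − C = -1; need -1 = 0 — inconsistent ⇒ no f, not summable.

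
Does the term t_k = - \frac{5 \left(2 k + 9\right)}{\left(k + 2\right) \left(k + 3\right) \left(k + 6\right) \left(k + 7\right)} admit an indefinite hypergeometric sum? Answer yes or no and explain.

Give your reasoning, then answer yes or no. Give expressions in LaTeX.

Yes. s_k = \frac{5 k \left(- k - 8\right)}{12 \left(k^{2} + 8 k + 12\right)}.

Ratio r(k) = (k + 2)*(k + 6)*(2*k + 11)/((k + 4)*(k + 8)*(2*k + 9)).
A = k + 2, B = k + 8, C = k**3 + 27*k**2/2 + 121*k/2 + 90.
Need (k + 2)·f(k+1) − (k + 7)·f(k) = k**3 + 27*k**2/2 + 121*k/2 + 90.
Bound: deg f ≤ 5.
Solving with deg f ≤ 5: f(k) = k*(k + 3)*(k + 4)*(k + 5)*(k + 8)/24.
Then R = B(k−1)f/C = k*(k + 3)*(k + 7)*(k + 8)/(12*(2*k + 9)), so s_k = R(k)·t_k = 5*k*(-k - 8)/(12*(k**2 + 8*k + 12)).
Verify: 5*(-2*k - 9)/(k**4 + 18*k**3 + 113*k**2 + 288*k + 252) matches t_k.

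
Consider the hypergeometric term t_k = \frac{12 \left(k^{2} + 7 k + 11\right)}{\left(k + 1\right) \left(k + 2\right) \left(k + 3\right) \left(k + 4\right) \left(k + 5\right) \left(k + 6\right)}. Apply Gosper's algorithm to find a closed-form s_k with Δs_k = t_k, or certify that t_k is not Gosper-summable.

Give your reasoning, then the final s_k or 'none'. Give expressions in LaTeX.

Compute t_(k+1)/t_k: get (k + 1)*(7*k + (k + 1)**2 + 18)/((k + 7)*(k**2 + 7*k + 11)).
Factor: A=k + 1; B=k + 7; C=k**2 + 7*k + 11.
f must satisfy (k + 1)·f(k+1) − (k + 6)·f(k) = k**2 + 7*k + 11.
Bound: deg f ≤ 5.
Solve for f: f(k) = k*(k + 2)*(k + 4)*(k**2 + 9*k + 23)/45 (degree 5 ≤ 5).
Get s_k = R·t_k = 4*k*(k**2 + 9*k + 23)/(15*(k**3 + 9*k**2 + 23*k + 15)) with R(k) = B(k−1)f(k)/C(k) = k*(k + 2)*(k + 4)*(k + 6)*(k**2 + 9*k + 23)/(45*(k**2 + 7*k + 11)).
s_(k+1) − s_k = 12*(k**2 + 7*k + 11)/(k**6 + 21*k**5 + 175*k**4 + 735*k**3 + 1624*k**2 + 1764*k + 720) = t_k.

s_k = \frac{4 k \left(k^{2} + 9 k + 23\right)}{15 \left(k^{3} + 9 k^{2} + 23 k + 15\right)}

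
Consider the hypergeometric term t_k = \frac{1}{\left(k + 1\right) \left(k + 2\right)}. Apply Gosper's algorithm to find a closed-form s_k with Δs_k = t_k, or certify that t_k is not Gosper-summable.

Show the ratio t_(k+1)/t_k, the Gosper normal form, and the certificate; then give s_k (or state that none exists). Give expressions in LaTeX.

s_k = \frac{k}{k + 1}

Step 1: r(k) = (k + 1)/(k + 3).
Gosper form: A/B · C(k+1)/C(k) with A=k + 1, B=k + 3, C=1.
Key eq: (k + 1)·f(k+1) = (k + 2)·f(k) + (1).
Bound: deg f ≤ 1.
Solving with deg f ≤ 1: f(k) = k.
So s_k = (B(k−1)f/C)·t_k = (k*(k + 2))·t_k = k/(k + 1).
Verify: 1/(k**2 + 3*k + 2) matches t_k.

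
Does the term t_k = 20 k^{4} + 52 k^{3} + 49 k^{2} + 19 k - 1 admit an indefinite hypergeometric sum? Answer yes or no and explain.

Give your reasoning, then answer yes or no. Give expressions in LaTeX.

Yes. s_k = k \left(4 k^{4} + 3 k^{3} - 3 k^{2} - 2 k - 3\right).

t_(k+1)/t_k = (20*k**4 + 132*k**3 + 325*k**2 + 353*k + 139)/(20*k**4 + 52*k**3 + 49*k**2 + 19*k - 1).
So A=1 and B=1, with C=k**4 + 13*k**3/5 + 49*k**2/20 + 19*k/20 - 1/20.
f must satisfy (1)·f(k+1) − (1)·f(k) = k**4 + 13*k**3/5 + 49*k**2/20 + 19*k/20 - 1/20.
deg f ≤ 5 (via 0,0,4).
Solve for f: f(k) = k*(4*k**4 + 3*k**3 - 3*k**2 - 2*k - 3)/20 (degree 5 ≤ 5).
Get s_k = R·t_k = k*(4*k**4 + 3*k**3 - 3*k**2 - 2*k - 3) with R(k) = B(k−1)f(k)/C(k) = k*(4*k**4 + 3*k**3 - 3*k**2 - 2*k - 3)/(20*k**4 + 52*k**3 + 49*k**2 + 19*k - 1).
Δs = 20*k**4 + 52*k**3 + 49*k**2 + 19*k - 1, as required.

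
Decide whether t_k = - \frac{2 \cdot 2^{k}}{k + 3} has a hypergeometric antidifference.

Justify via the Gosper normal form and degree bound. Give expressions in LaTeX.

r(k) = 2*(k + 3)/(k + 4) after simplifying.
Factor: A=2*k + 6; B=k + 4; C=1.
Solve (2*k + 6)·f(k+1) − (k + 3)·f(k) = 1.
Degrees (1,1,0) ⇒ d ≤ -1.
Bound -1 < 0, so the key equation has no polynomial solution.

No. Not Gosper-summable.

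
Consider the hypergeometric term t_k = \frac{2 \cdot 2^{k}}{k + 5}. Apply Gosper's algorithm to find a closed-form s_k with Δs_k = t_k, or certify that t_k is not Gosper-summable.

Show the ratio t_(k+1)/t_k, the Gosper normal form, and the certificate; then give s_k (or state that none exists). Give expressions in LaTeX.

r(k) = 2*(k + 5)/(k + 6) after simplifying.
Take A(k)=2*k + 10, B(k)=k + 6, C(k)=1.
Solve (2*k + 10)·f(k+1) − (k + 5)·f(k) = 1.
From deg A=1, deg B=1, deg C=0: d=-1.
d = -1 < 0 ⇒ no nonzero polynomial f; not summable.

none (Gosper's algorithm certifies no s_k)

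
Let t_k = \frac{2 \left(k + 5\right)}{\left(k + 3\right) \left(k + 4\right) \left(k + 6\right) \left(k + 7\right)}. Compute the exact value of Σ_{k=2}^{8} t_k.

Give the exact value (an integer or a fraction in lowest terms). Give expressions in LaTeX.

Ratio r(k) = (k + 3)*(k + 6)**2/((k + 5)**2*(k + 8)).
Gosper form: A/B · C(k+1)/C(k) with A=k + 3, B=k + 8, C=k**2 + 10*k + 25.
Key eq: (k + 3)·f(k+1) = (k + 7)·f(k) + (k**2 + 10*k + 25).
Bound: deg f ≤ 4.
Solving with deg f ≤ 4: f(k) = k*(k + 4)*(k + 5)*(k + 9)/36.
Get s_k = R·t_k = k*(k + 9)/(18*(k**2 + 9*k + 18)) with R(k) = B(k−1)f(k)/C(k) = k*(k + 4)*(k + 7)*(k + 9)/(36*(k + 5)).
s_(k+1) − s_k = 2*(k + 5)/(k**4 + 20*k**3 + 145*k**2 + 450*k + 504) = t_k.
Σ_(k=2)^(8) t_k = s_(9) − s_(2) = 1/20 − (11/360) = 7/360.

Σ = 7/360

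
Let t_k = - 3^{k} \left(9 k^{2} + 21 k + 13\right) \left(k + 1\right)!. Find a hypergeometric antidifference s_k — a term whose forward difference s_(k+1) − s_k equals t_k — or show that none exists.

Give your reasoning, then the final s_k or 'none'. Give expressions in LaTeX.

s_k = - 3^{k} \left(3 k - 1\right) \left(k + 1\right)!

r(k) = 3*(9*k**3 + 57*k**2 + 121*k + 86)/(9*k**2 + 21*k + 13) after simplifying.
Factor: A=3*k + 6; B=1; C=k**2 + 7*k/3 + 13/9.
Set up (3*k + 6)·f(k+1) − (1)·f(k) − (k**2 + 7*k/3 + 13/9) = 0.
d = 1 from the (1,0,2) case.
A polynomial solution: f(k) = (3*k - 1)/9.
Certificate R = B(k−1)f/C = (3*k - 1)/(9*k**2 + 21*k + 13) gives s_k = -3**k*(3*k - 1)*factorial(k + 1).
Check: Δs_k = -3**k*(9*k**2 + 21*k + 13)*factorial(k + 1). ✓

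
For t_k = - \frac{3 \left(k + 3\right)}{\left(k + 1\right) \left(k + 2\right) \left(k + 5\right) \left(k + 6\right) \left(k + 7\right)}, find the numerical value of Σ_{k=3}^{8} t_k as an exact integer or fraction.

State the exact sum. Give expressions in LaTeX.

Σ = -151/50400

t_(k+1)/t_k = (k + 1)*(k + 4)*(k + 5)/((k + 3)**2*(k + 8)).
So A=k + 1 and B=k + 8, with C=k**3 + 10*k**2 + 33*k + 36.
Need (k + 1)·f(k+1) − (k + 7)·f(k) = k**3 + 10*k**2 + 33*k + 36.
deg f ≤ 6 (via 1,1,3).
A polynomial solution: f(k) = k*(k + 2)*(k + 3)*(k + 4)*(k**2 + 12*k + 41)/90.
Certificate R = B(k−1)f/C = k*(k + 2)*(k + 7)*(k**2 + 12*k + 41)/(90*(k + 3)) gives s_k = k*(-k**2 - 12*k - 41)/(30*(k**3 + 12*k**2 + 41*k + 30)).
Verify: 3*(-k - 3)/(k**5 + 21*k**4 + 163*k**3 + 567*k**2 + 844*k + 420) matches t_k.
Σ_(k=3)^(8) t_k = s_(9) − s_(3) = -23/700 − (-43/1440) = -151/50400.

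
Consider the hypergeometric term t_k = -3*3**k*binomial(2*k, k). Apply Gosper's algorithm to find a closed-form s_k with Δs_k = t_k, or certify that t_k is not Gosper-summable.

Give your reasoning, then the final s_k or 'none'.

none — t_k is not Gosper-summable

Compute t_(k+1)/t_k: get 6*(2*k + 1)/(k + 1).
Gosper form: A/B · C(k+1)/C(k) with A=12*k + 6, B=k + 1, C=1.
f must satisfy (12*k + 6)·f(k+1) − (k)·f(k) = 1.
d = -1 from the (1,1,0) case.
Bound -1 < 0, so the key equation has no polynomial solution.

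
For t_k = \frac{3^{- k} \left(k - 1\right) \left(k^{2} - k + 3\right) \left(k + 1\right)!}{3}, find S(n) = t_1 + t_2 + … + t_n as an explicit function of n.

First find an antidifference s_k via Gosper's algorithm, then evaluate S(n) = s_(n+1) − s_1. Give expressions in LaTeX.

t_(k+1)/t_k = k*(k + 2)*(-k + (k + 1)**2 + 2)/(3*(k - 1)*(k**2 - k + 3)).
Gosper form: A/B · C(k+1)/C(k) with A=k/3 + 2/3, B=1, C=k**3 - 2*k**2 + 4*k - 3.
f must satisfy (k/3 + 2/3)·f(k+1) − (1)·f(k) = k**3 - 2*k**2 + 4*k - 3.
Degrees (1,0,3) ⇒ d ≤ 2.
A polynomial solution: f(k) = 3*(k**2 - 3*k - 1).
Certificate R = B(k−1)f/C = 3*(k**2 - 3*k - 1)/((k - 1)*(k**2 - k + 3)) gives s_k = (k**2 - 3*k - 1)*factorial(k + 1)/3**k.
Verify: (k - 1)*(k**2 - k + 3)*factorial(k + 1)/(3*3**k) matches t_k.
Evaluate: s_(n+1) = 3**(-n - 1)*(n**2 - n - 3)*factorial(n + 2); subtract s_(1) = -2 ⇒ S(n) = (6*3**n + n**4*factorial(n) + 2*n**3*factorial(n) - 4*n**2*factorial(n) - 11*n*factorial(n) - 6*factorial(n))/(3*3**n).

S(n) = \frac{3^{- n} \left(6 \cdot 3^{n} + n^{4} n! + 2 n^{3} n! - 4 n^{2} n! - 11 n n! - 6 n!\right)}{3}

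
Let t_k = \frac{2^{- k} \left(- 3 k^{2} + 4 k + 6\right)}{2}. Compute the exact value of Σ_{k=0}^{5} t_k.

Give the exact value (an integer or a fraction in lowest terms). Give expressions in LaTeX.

Σ = 183/64

Compute t_(k+1)/t_k: get (3*k**2 + 2*k - 7)/(2*(3*k**2 - 4*k - 6)).
Factor: A=1/2; B=1; C=k**2 - 4*k/3 - 2.
f must satisfy (1/2)·f(k+1) − (1)·f(k) = k**2 - 4*k/3 - 2.
d = 2 from the (0,0,2) case.
Solve for f: f(k) = -2*(k + 1)*(3*k - 1)/3 (degree 2 ≤ 2).
Certificate R = B(k−1)f/C = -2*(k + 1)*(3*k - 1)/(3*k**2 - 4*k - 6) gives s_k = (3*k**2 + 2*k - 1)/2**k.
s_(k+1) − s_k = (-3*k**2 + 4*k + 6)/(2*2**k) = t_k.
Telescoping: Σ = s_(6) − s_(0) = 119/64 − (-1) = 183/64.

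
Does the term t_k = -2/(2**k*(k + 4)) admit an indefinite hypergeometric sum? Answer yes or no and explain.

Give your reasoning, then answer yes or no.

The ratio is (k + 4)/(2*(k + 5)).
Gosper form: A/B · C(k+1)/C(k) with A=k/2 + 2, B=k + 5, C=1.
Key eq: (k/2 + 2)·f(k+1) = (k + 4)·f(k) + (1).
Degrees (1,1,0) ⇒ d ≤ -1.
Bound -1 < 0, so the key equation has no polynomial solution.

No — negative degree bound, so no certificate f.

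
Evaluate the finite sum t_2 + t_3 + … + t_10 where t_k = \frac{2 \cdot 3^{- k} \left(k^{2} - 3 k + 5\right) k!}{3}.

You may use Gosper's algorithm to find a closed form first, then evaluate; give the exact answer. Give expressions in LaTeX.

Σ = 985600/243

The ratio is (k**3 + 2*k + 3)/(3*(k**2 - 3*k + 5)).
So A=k/3 + 1/3 and B=1, with C=k**2 - 3*k + 5.
Solve (k/3 + 1/3)·f(k+1) − (1)·f(k) = k**2 - 3*k + 5.
From deg A=1, deg B=0, deg C=2: d=1.
Solving with deg f ≤ 1: f(k) = 3*(k - 2).
So s_k = (B(k−1)f/C)·t_k = (3*(k - 2)/(k**2 - 3*k + 5))·t_k = 2*(k - 2)*factorial(k)/3**k.
Check: Δs_k = 2*(k**2 - 3*k + 5)*factorial(k)/(3*3**k). ✓
Evaluate s at k=11 and k=2: 985600/243 and 0; difference 985600/243.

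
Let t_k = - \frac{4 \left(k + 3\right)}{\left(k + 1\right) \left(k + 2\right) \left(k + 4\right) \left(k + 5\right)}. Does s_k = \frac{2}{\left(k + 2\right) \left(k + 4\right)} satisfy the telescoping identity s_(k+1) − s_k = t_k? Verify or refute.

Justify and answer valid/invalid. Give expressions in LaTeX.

Invalid: residual \frac{2 \left(3 k + 11\right)}{k^{5} + 15 k^{4} + 85 k^{3} + 225 k^{2} + 274 k + 120} ≠ 0.

s_(k+1) = 2/((k + 3)*(k + 5))
s_(k+1) − s_k = 2*(-2*k - 7)/(k**4 + 14*k**3 + 71*k**2 + 154*k + 120)
(s_(k+1) − s_k) − t_k = 2*(3*k + 11)/(k**5 + 15*k**4 + 85*k**3 + 225*k**2 + 274*k + 120)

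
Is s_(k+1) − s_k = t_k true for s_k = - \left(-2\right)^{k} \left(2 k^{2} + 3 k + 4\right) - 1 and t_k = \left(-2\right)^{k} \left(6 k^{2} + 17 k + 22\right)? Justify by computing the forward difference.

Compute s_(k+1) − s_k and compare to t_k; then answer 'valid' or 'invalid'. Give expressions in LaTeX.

s_(k+1) = 2*(-2)**k*(3*k + 2*(k + 1)**2 + 7) - 1
s_(k+1) − s_k = (-2)**k*(6*k**2 + 17*k + 22)
(s_(k+1) − s_k) − t_k = 0

Valid — Δs_k = t_k.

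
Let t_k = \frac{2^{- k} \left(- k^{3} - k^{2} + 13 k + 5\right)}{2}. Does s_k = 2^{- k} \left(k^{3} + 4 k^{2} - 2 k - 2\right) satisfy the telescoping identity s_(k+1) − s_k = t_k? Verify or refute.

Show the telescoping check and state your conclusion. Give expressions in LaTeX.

s_(k+1) = (k**3 + 7*k**2 + 9*k + 1)/(2*2**k)
s_(k+1) − s_k = (-k**3 - k**2 + 13*k + 5)/(2*2**k)
(s_(k+1) − s_k) − t_k = 0

valid (s_(k+1) − s_k reduces to t_k)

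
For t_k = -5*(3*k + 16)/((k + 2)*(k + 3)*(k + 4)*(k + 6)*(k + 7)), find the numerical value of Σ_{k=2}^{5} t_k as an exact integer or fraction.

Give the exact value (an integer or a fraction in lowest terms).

Compute t_(k+1)/t_k: get (k + 2)*(k + 6)*(3*k + 19)/((k + 5)*(k + 8)*(3*k + 16)).
So A=k + 2 and B=k + 8, with C=k**2 + 31*k/3 + 80/3.
Set up (k + 2)·f(k+1) − (k + 7)·f(k) − (k**2 + 31*k/3 + 80/3) = 0.
d = 5 from the (1,1,2) case.
A polynomial solution: f(k) = k*(k + 4)*(k + 5)*(k**2 + 11*k + 36)/108.
Then R = B(k−1)f/C = k*(k + 4)*(k + 7)*(k**2 + 11*k + 36)/(36*(3*k + 16)), so s_k = R(k)·t_k = 5*k*(-k**2 - 11*k - 36)/(36*(k**3 + 11*k**2 + 36*k + 36)).
Δs = 5*(-3*k - 16)/(k**5 + 22*k**4 + 185*k**3 + 740*k**2 + 1404*k + 1008), as required.
Telescoping: Σ = s_(6) − s_(2) = -115/864 − (-31/288) = -11/432.

Σ = -11/432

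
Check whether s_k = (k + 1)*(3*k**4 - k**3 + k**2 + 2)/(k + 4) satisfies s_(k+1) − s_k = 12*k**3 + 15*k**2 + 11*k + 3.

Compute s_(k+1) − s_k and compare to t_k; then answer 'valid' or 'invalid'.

s_(k+1) = (k + 2)*(3*(k + 1)**4 - (k + 1)**3 + (k + 1)**2 + 2)/(k + 5)
s_(k+1) − s_k = 2*(6*k**5 + 48*k**4 + 97*k**3 + 96*k**2 + 53*k + 15)/(k**2 + 9*k + 20)
(s_(k+1) − s_k) − t_k = 3*(-9*k**4 - 64*k**3 - 70*k**2 - 47*k - 10)/(k**2 + 9*k + 20)

Invalid: residual 3*(-9*k**4 - 64*k**3 - 70*k**2 - 47*k - 10)/(k**2 + 9*k + 20) ≠ 0.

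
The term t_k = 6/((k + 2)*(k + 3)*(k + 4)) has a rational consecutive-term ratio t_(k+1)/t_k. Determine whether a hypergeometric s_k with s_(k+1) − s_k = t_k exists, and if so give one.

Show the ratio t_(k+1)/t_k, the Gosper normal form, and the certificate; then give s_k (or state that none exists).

s_k = k*(k + 5)/(2*(k + 2)*(k + 3))

Ratio r(k) = (k + 2)/(k + 5).
Factor: A=k + 2; B=k + 5; C=1.
Need (k + 2)·f(k+1) − (k + 4)·f(k) = 1.
d = 2 from the (1,1,0) case.
A polynomial solution: f(k) = k*(k + 5)/12.
Certificate R = B(k−1)f/C = k*(k + 4)*(k + 5)/12 gives s_k = k*(k + 5)/(2*(k + 2)*(k + 3)).
Δs = 6/(k**3 + 9*k**2 + 26*k + 24), as required.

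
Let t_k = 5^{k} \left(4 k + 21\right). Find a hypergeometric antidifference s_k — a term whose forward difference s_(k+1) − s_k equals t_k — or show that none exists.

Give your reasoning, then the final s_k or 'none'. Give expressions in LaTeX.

s_k = 5^{k} \left(k + 4\right)

Ratio r(k) = 5*(4*k + 25)/(4*k + 21).
Take A(k)=5, B(k)=1, C(k)=k + 21/4.
Set up (5)·f(k+1) − (1)·f(k) − (k + 21/4) = 0.
deg f ≤ 1 (via 0,0,1).
Solving with deg f ≤ 1: f(k) = (k + 4)/4.
R(k) = B(k−1)·f(k)/C(k) = (k + 4)/(4*k + 21); s_k = R·t_k = 5**k*(k + 4).
s_(k+1) − s_k = 5**k*(4*k + 21) = t_k.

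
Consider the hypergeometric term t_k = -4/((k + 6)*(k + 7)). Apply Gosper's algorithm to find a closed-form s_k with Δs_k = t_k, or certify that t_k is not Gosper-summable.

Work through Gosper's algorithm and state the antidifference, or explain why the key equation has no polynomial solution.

The ratio is (k + 6)/(k + 8).
A = k + 6, B = k + 8, C = 1.
Solve (k + 6)·f(k+1) − (k + 7)·f(k) = 1.
Bound: deg f ≤ 1.
Coefficient equations give f(k) = k/6.
So s_k = (B(k−1)f/C)·t_k = (k*(k + 7)/6)·t_k = -2*k/(3*k + 18).
Check: Δs_k = -4/(k**2 + 13*k + 42). ✓

s_k = -2*k/(3*k + 18)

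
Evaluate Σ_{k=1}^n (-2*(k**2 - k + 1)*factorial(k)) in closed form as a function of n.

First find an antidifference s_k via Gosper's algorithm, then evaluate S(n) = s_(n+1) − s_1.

S(n) = -2*n**2*factorial(n) + 2*factorial(n) - 2

r(k) = -(k + 1)*(k - (k + 1)**2)/(k**2 - k + 1) after simplifying.
Gosper form: A/B · C(k+1)/C(k) with A=k + 1, B=1, C=k**2 - k + 1.
f must satisfy (k + 1)·f(k+1) − (1)·f(k) = k**2 - k + 1.
Degrees (1,0,2) ⇒ d ≤ 1.
A polynomial solution: f(k) = k - 2.
Then R = B(k−1)f/C = (k - 2)/(k**2 - k + 1), so s_k = R(k)·t_k = -2*(k - 2)*factorial(k).
Check: Δs_k = -2*(k**2 - k + 1)*factorial(k). ✓
s_(n+1) = -2*(n - 1)*factorial(n + 1) and s_(1) = 2, so S(n) = -2*n**2*factorial(n) + 2*factorial(n) - 2.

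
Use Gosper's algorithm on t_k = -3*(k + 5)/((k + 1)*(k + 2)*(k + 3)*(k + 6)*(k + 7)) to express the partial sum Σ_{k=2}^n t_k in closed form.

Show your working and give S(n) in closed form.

t_(k+1)/t_k = (k + 1)*(k + 6)**2/((k + 4)*(k + 5)*(k + 8)).
So A=k + 1 and B=k + 8, with C=k**3 + 14*k**2 + 65*k + 100.
Key eq: (k + 1)·f(k+1) = (k + 7)·f(k) + (k**3 + 14*k**2 + 65*k + 100).
deg f ≤ 6 (via 1,1,3).
Solving with deg f ≤ 6: f(k) = k*(k + 3)*(k + 4)**2*(k + 5)**2/36.
Certificate R = B(k−1)f/C = k*(k + 3)*(k + 4)*(k + 7)/36 gives s_k = k*(-k**2 - 9*k - 20)/(12*(k**3 + 9*k**2 + 20*k + 12)).
Verify: 3*(-k - 5)/(k**5 + 19*k**4 + 131*k**3 + 401*k**2 + 540*k + 252) matches t_k.
Evaluate: s_(n+1) = (-n**3 - 12*n**2 - 41*n - 30)/(12*(n**3 + 12*n**2 + 41*n + 42)); subtract s_(2) = -7/96 ⇒ S(n) = (-n**3 - 12*n**2 - 41*n + 54)/(96*(n**3 + 12*n**2 + 41*n + 42)).

S(n) = (-n**3 - 12*n**2 - 41*n + 54)/(96*(n**3 + 12*n**2 + 41*n + 42))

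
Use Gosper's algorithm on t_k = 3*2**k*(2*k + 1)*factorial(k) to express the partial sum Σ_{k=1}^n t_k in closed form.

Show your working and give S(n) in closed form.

Ratio r(k) = 2*(k + 1)*(2*k + 3)/(2*k + 1).
Normal form (A,B,C) = (2*k + 2, 1, k + 1/2).
f must satisfy (2*k + 2)·f(k+1) − (1)·f(k) = k + 1/2.
deg f ≤ 0 (via 1,0,1).
A polynomial solution: f(k) = 1/2.
Then R = B(k−1)f/C = 1/(2*k + 1), so s_k = R(k)·t_k = 3*2**k*factorial(k).
Check: Δs_k = 3*2**k*(2*k + 1)*factorial(k). ✓
Telescope: S(n) = s_(n+1) − s_(1) = 6*2**n*factorial(n + 1) − (6) = 6*2**n*factorial(n + 1) - 6.

S(n) = 6*2**n*factorial(n + 1) - 6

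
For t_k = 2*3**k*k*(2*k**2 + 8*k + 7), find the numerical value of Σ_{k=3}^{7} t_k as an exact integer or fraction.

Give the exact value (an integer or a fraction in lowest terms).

Σ = 6330150

t_(k+1)/t_k = 3*(2*k**3 + 14*k**2 + 29*k + 17)/(k*(2*k**2 + 8*k + 7)).
Factor: A=3; B=1; C=k**3 + 4*k**2 + 7*k/2.
Key eq: (3)·f(k+1) = (1)·f(k) + (k**3 + 4*k**2 + 7*k/2).
Degrees (0,0,3) ⇒ d ≤ 3.
Solving with deg f ≤ 3: f(k) = (2*k**3 - k**2 + k - 3)/4.
R(k) = B(k−1)·f(k)/C(k) = (2*k**3 - k**2 + k - 3)/(2*k*(2*k**2 + 8*k + 7)); s_k = R·t_k = 3**k*(2*k**3 - k**2 + k - 3).
s_(k+1) − s_k = 2*3**k*k*(2*k**2 + 8*k + 7) = t_k.
Evaluate s at k=8 and k=3: 6331365 and 1215; difference 6330150.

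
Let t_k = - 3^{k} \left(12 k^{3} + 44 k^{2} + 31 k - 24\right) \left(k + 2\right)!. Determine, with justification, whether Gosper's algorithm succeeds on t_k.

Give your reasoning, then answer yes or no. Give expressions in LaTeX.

Yes. s_k = - 3^{k} \left(2 k - 3\right) \left(2 k + 1\right) \left(k + 2\right)!.

Step 1: r(k) = 3*(12*k**4 + 116*k**3 + 395*k**2 + 528*k + 189)/(12*k**3 + 44*k**2 + 31*k - 24).
Take A(k)=3*k + 9, B(k)=1, C(k)=k**3 + 11*k**2/3 + 31*k/12 - 2.
f must satisfy (3*k + 9)·f(k+1) − (1)·f(k) = k**3 + 11*k**2/3 + 31*k/12 - 2.
deg f ≤ 2 (via 1,0,3).
Coefficient equations give f(k) = (2*k - 3)*(2*k + 1)/12.
Then R = B(k−1)f/C = (2*k - 3)*(2*k + 1)/(12*k**3 + 44*k**2 + 31*k - 24), so s_k = R(k)·t_k = -3**k*(2*k - 3)*(2*k + 1)*factorial(k + 2).
Verify: -3**k*(12*k**3 + 44*k**2 + 31*k - 24)*factorial(k + 2) matches t_k.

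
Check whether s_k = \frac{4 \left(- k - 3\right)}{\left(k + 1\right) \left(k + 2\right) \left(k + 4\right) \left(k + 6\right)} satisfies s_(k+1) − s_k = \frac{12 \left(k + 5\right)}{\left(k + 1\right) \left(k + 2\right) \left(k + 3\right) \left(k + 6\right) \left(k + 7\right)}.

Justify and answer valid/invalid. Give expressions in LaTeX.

Invalid: residual \frac{4 \left(- 4 k^{2} - 37 k - 81\right)}{k^{7} + 28 k^{6} + 322 k^{5} + 1960 k^{4} + 6769 k^{3} + 13132 k^{2} + 13068 k + 5040} ≠ 0.

s_(k+1) = 4*(-k - 4)/((k + 2)*(k + 3)*(k + 5)*(k + 7))
s_(k+1) − s_k = 4*(3*k**3 + 38*k**2 + 158*k + 219)/(k**7 + 28*k**6 + 322*k**5 + 1960*k**4 + 6769*k**3 + 13132*k**2 + 13068*k + 5040)
(s_(k+1) − s_k) − t_k = 4*(-4*k**2 - 37*k - 81)/(k**7 + 28*k**6 + 322*k**5 + 1960*k**4 + 6769*k**3 + 13132*k**2 + 13068*k + 5040)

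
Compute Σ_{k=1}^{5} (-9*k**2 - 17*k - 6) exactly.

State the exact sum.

Σ = -780

Ratio r(k) = (9*k**2 + 35*k + 32)/(9*k**2 + 17*k + 6).
So A=1 and B=1, with C=k**2 + 17*k/9 + 2/3.
Set up (1)·f(k+1) − (1)·f(k) − (k**2 + 17*k/9 + 2/3) = 0.
Degrees (0,0,2) ⇒ d ≤ 3.
Match coefficients ⇒ f(k) = k*(3*k**2 + 4*k - 1)/9.
So s_k = (B(k−1)f/C)·t_k = (k*(3*k**2 + 4*k - 1)/(9*k**2 + 17*k + 6))·t_k = k*(-3*k**2 - 4*k + 1).
s_(k+1) − s_k = -9*k**2 - 17*k - 6 = t_k.
Sum = s_(6) − s_(1); s_(6) = -786, s_(1) = -6 ⇒ -780.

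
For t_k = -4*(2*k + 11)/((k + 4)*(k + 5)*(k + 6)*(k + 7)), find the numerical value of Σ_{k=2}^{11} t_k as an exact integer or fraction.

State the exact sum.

t_(k+1)/t_k = (k + 4)*(2*k + 13)/((k + 8)*(2*k + 11)).
So A=k + 4 and B=k + 8, with C=k + 11/2.
f must satisfy (k + 4)·f(k+1) − (k + 7)·f(k) = k + 11/2.
From deg A=1, deg B=1, deg C=1: d=3.
Solving with deg f ≤ 3: f(k) = k*(k + 5)*(k + 10)/48.
So s_k = (B(k−1)f/C)·t_k = (k*(k + 5)*(k + 7)*(k + 10)/(24*(2*k + 11)))·t_k = k*(-k - 10)/(6*(k**2 + 10*k + 24)).
s_(k+1) − s_k = 4*(-2*k - 11)/(k**4 + 22*k**3 + 179*k**2 + 638*k + 840) = t_k.
Telescoping: Σ = s_(12) − s_(2) = -11/72 − (-1/12) = -5/72.

Σ = -5/72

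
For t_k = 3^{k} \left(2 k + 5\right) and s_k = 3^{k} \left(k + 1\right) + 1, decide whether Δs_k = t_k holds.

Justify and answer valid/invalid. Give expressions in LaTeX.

s_(k+1) = 3**(k + 1)*(k + 2) + 1
s_(k+1) − s_k = 3**k*(2*k + 5)
(s_(k+1) − s_k) − t_k = 0

Valid: the claim telescopes to t_k.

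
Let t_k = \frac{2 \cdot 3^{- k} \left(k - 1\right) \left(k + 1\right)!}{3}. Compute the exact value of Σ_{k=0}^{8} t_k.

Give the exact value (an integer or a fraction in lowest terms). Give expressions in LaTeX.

Σ = 89114/243

t_(k+1)/t_k = k*(k + 2)/(3*(k - 1)).
Factor: A=k/3 + 2/3; B=1; C=k - 1.
f must satisfy (k/3 + 2/3)·f(k+1) − (1)·f(k) = k - 1.
From deg A=1, deg B=0, deg C=1: d=0.
Match coefficients ⇒ f(k) = 3.
So s_k = (B(k−1)f/C)·t_k = (3/(k - 1))·t_k = 2*factorial(k + 1)/3**k.
s_(k+1) − s_k = 2*(k - 1)*factorial(k + 1)/(3*3**k) = t_k.
Telescoping: Σ = s_(9) − s_(0) = 89600/243 − (2) = 89114/243.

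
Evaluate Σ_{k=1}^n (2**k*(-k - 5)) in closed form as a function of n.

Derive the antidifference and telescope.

S(n) = -2*2**n*n - 8*2**n + 8

r(k) = 2*(k + 6)/(k + 5) after simplifying.
So A=2 and B=1, with C=k + 5.
f must satisfy (2)·f(k+1) − (1)·f(k) = k + 5.
Bound: deg f ≤ 1.
Match coefficients ⇒ f(k) = k + 3.
Get s_k = R·t_k = 2**k*(-k - 3) with R(k) = B(k−1)f(k)/C(k) = (k + 3)/(k + 5).
Verify: 2**k*(-k - 5) matches t_k.
s_(n+1) = 2**(n + 1)*(-n - 4) and s_(1) = -8, so S(n) = -2*2**n*n - 8*2**n + 8.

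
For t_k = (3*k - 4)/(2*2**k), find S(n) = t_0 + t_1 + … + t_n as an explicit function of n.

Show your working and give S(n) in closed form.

S(n) = 2**(-n - 1)*(-2**(n + 1) - 3*n - 2)

Compute t_(k+1)/t_k: get (3*k - 1)/(2*(3*k - 4)).
Normal form (A,B,C) = (1/2, 1, k - 4/3).
Set up (1/2)·f(k+1) − (1)·f(k) − (k - 4/3) = 0.
Degrees (0,0,1) ⇒ d ≤ 1.
Solving with deg f ≤ 1: f(k) = -2*(3*k - 1)/3.
So s_k = (B(k−1)f/C)·t_k = (-2*(3*k - 1)/(3*k - 4))·t_k = (1 - 3*k)/2**k.
Check: Δs_k = (3*k - 4)/(2*2**k). ✓
Σ_(k=0)^n t_k = s_(n+1) − s_(0) = (2**(-n - 1)*(-3*n - 2)) − (1), i.e. 2**(-n - 1)*(-2**(n + 1) - 3*n - 2).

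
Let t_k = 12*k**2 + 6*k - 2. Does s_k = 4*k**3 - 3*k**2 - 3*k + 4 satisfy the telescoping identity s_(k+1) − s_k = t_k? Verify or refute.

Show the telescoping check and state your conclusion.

Valid — Δs_k = t_k.

s_(k+1) = 4*k**3 + 9*k**2 + 3*k + 2
s_(k+1) − s_k = 12*k**2 + 6*k - 2
(s_(k+1) − s_k) − t_k = 0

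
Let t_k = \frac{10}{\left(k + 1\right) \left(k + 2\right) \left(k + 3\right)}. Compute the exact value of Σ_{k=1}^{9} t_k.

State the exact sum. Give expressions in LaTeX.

The ratio is (k + 1)/(k + 4).
Factor: A=k + 1; B=k + 4; C=1.
Need (k + 1)·f(k+1) − (k + 3)·f(k) = 1.
Bound: deg f ≤ 2.
Match coefficients ⇒ f(k) = k*(k + 3)/4.
Get s_k = R·t_k = 5*k*(k + 3)/(2*(k + 1)*(k + 2)) with R(k) = B(k−1)f(k)/C(k) = k*(k + 3)**2/4.
Verify: 10/(k**3 + 6*k**2 + 11*k + 6) matches t_k.
Σ_(k=1)^(9) t_k = s_(10) − s_(1) = 325/132 − (5/3) = 35/44.

Σ = 35/44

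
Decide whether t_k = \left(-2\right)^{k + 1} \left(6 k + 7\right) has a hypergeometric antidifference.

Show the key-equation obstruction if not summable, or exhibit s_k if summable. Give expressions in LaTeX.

The ratio is 2*(-6*k - 13)/(6*k + 7).
Normal form (A,B,C) = (-2, 1, k + 7/6).
Set up (-2)·f(k+1) − (1)·f(k) − (k + 7/6) = 0.
deg f ≤ 1 (via 0,0,1).
Solve for f: f(k) = -(2*k + 1)/6 (degree 1 ≤ 1).
So s_k = (B(k−1)f/C)·t_k = (-(2*k + 1)/(6*k + 7))·t_k = 2*(-2)**k*(2*k + 1).
Verify: (-2)**(k + 1)*(6*k + 7) matches t_k.

Yes. s_k = 2 \left(-2\right)^{k} \left(2 k + 1\right).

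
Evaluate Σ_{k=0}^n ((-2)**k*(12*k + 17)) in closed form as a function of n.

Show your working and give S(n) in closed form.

t_(k+1)/t_k = 2*(-12*k - 29)/(12*k + 17).
Gosper form: A/B · C(k+1)/C(k) with A=-2, B=1, C=k + 17/12.
Need (-2)·f(k+1) − (1)·f(k) = k + 17/12.
Degrees (0,0,1) ⇒ d ≤ 1.
Solve for f: f(k) = -(4*k + 3)/12 (degree 1 ≤ 1).
Get s_k = R·t_k = (-2)**k*(-4*k - 3) with R(k) = B(k−1)f(k)/C(k) = -(4*k + 3)/(12*k + 17).
Check: Δs_k = (-2)**k*(12*k + 17). ✓
s_(n+1) = 2*(-2)**n*(4*n + 7) and s_(0) = -3, so S(n) = 8*(-2)**n*n + 14*(-2)**n + 3.

S(n) = 8*(-2)**n*n + 14*(-2)**n + 3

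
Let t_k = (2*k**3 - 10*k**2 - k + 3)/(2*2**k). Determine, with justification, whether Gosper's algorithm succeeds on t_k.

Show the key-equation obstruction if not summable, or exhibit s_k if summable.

Yes. s_k = (-2*k**3 + 4*k**2 + 3*k + 2)/2**k.

Compute t_(k+1)/t_k: get (k**3 - 2*k**2 - 15*k/2 - 3)/(2*k**3 - 10*k**2 - k + 3).
Normal form (A,B,C) = (1/2, 1, k**3 - 5*k**2 - k/2 + 3/2).
Solve (1/2)·f(k+1) − (1)·f(k) = k**3 - 5*k**2 - k/2 + 3/2.
From deg A=0, deg B=0, deg C=3: d=3.
Coefficient equations give f(k) = -2*k**3 + 4*k**2 + 3*k + 2.
Certificate R = B(k−1)f/C = -2*(2*k**3 - 4*k**2 - 3*k - 2)/(2*k**3 - 10*k**2 - k + 3) gives s_k = (-2*k**3 + 4*k**2 + 3*k + 2)/2**k.
s_(k+1) − s_k = (2*k**3 - 10*k**2 - k + 3)/(2*2**k) = t_k.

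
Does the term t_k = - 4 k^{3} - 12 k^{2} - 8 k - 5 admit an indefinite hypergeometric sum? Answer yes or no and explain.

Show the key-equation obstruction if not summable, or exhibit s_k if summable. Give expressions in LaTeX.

r(k) = (4*k**3 + 24*k**2 + 44*k + 29)/(4*k**3 + 12*k**2 + 8*k + 5) after simplifying.
Gosper form: A/B · C(k+1)/C(k) with A=1, B=1, C=k**3 + 3*k**2 + 2*k + 5/4.
Solve (1)·f(k+1) − (1)·f(k) = k**3 + 3*k**2 + 2*k + 5/4.
Bound: deg f ≤ 4.
Solving with deg f ≤ 4: f(k) = k*(k**3 + 2*k**2 - k + 3)/4.
So s_k = (B(k−1)f/C)·t_k = (k*(k**3 + 2*k**2 - k + 3)/(4*k**3 + 12*k**2 + 8*k + 5))·t_k = k*(-k**3 - 2*k**2 + k - 3).
Δs = -4*k**3 - 12*k**2 - 8*k - 5, as required.

Yes. s_k = k \left(- k^{3} - 2 k^{2} + k - 3\right).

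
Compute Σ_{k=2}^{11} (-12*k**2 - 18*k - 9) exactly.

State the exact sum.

Σ = -7320

The ratio is (4*k**2 + 14*k + 13)/(4*k**2 + 6*k + 3).
So A=1 and B=1, with C=k**2 + 3*k/2 + 3/4.
Key eq: (1)·f(k+1) = (1)·f(k) + (k**2 + 3*k/2 + 3/4).
d = 3 from the (0,0,2) case.
Match coefficients ⇒ f(k) = k*(4*k**2 + 3*k + 2)/12.
Then R = B(k−1)f/C = k*(4*k**2 + 3*k + 2)/(3*(4*k**2 + 6*k + 3)), so s_k = R(k)·t_k = k*(-4*k**2 - 3*k - 2).
Δs = -12*k**2 - 18*k - 9, as required.
Σ_(k=2)^(11) t_k = s_(12) − s_(2) = -7368 − (-48) = -7320.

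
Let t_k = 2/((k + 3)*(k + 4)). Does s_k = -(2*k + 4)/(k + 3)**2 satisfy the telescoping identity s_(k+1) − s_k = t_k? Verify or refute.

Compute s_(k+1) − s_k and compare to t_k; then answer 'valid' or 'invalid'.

Invalid: residual 2*(-2*k - 7)/(k**4 + 14*k**3 + 73*k**2 + 168*k + 144) ≠ 0.

s_(k+1) = 2*(-k - 3)/(k + 4)**2
s_(k+1) − s_k = 2*(k**2 + 5*k + 5)/(k**4 + 14*k**3 + 73*k**2 + 168*k + 144)
(s_(k+1) − s_k) − t_k = 2*(-2*k - 7)/(k**4 + 14*k**3 + 73*k**2 + 168*k + 144)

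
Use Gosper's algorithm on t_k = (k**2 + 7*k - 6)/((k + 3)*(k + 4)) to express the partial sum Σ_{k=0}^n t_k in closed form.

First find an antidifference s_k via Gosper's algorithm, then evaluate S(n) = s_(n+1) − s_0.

r(k) = (k + 3)*(7*k + (k + 1)**2 + 1)/((k + 5)*(k**2 + 7*k - 6)) after simplifying.
Gosper form: A/B · C(k+1)/C(k) with A=k + 3, B=k + 5, C=k**2 + 7*k - 6.
Need (k + 3)·f(k+1) − (k + 4)·f(k) = k**2 + 7*k - 6.
deg f ≤ 2 (via 1,1,2).
A polynomial solution: f(k) = k*(k - 3).
So s_k = (B(k−1)f/C)·t_k = (k*(k - 3)*(k + 4)/(k**2 + 7*k - 6))·t_k = k*(k - 3)/(k + 3).
Verify: (k**2 + 7*k - 6)/(k**2 + 7*k + 12) matches t_k.
s_(n+1) = (n**2 - n - 2)/(n + 4) and s_(0) = 0, so S(n) = (n**2 - n - 2)/(n + 4).

S(n) = (n**2 - n - 2)/(n + 4)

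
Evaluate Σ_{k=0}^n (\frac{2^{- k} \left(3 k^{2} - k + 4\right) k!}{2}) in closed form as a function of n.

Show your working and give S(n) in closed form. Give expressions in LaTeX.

r(k) = (k + 1)*(-k + 3*(k + 1)**2 + 3)/(2*(3*k**2 - k + 4)) after simplifying.
Factor: A=k/2 + 1/2; B=1; C=k**2 - k/3 + 4/3.
Set up (k/2 + 1/2)·f(k+1) − (1)·f(k) − (k**2 - k/3 + 4/3) = 0.
Bound: deg f ≤ 1.
Coefficient equations give f(k) = 2*(3*k - 1)/3.
Get s_k = R·t_k = (3*k - 1)*factorial(k)/2**k with R(k) = B(k−1)f(k)/C(k) = 2*(3*k - 1)/(3*k**2 - k + 4).
Δs = (3*k**2 - k + 4)*factorial(k)/(2*2**k), as required.
Evaluate: s_(n+1) = 2**(-n - 1)*(3*n + 2)*factorial(n + 1); subtract s_(0) = -1 ⇒ S(n) = 2**(-n - 1)*(2**(n + 1) + 3*n**2*factorial(n) + 5*n*factorial(n) + 2*factorial(n)).

S(n) = 2^{- n - 1} \left(2^{n + 1} + 3 n^{2} n! + 5 n n! + 2 n!\right)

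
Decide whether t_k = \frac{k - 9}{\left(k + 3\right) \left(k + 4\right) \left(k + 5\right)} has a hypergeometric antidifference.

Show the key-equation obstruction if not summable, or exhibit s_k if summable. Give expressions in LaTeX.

Yes. s_k = \frac{k \left(- k - 11\right)}{4 \left(k + 3\right) \left(k + 4\right)}.

Ratio r(k) = (k - 8)*(k + 3)/((k - 9)*(k + 6)).
Normal form (A,B,C) = (k + 3, k + 6, k - 9).
Need (k + 3)·f(k+1) − (k + 5)·f(k) = k - 9.
From deg A=1, deg B=1, deg C=1: d=2.
Coefficient equations give f(k) = -k*(k + 11)/4.
So s_k = (B(k−1)f/C)·t_k = (-k*(k + 5)*(k + 11)/(4*(k - 9)))·t_k = k*(-k - 11)/(4*(k + 3)*(k + 4)).
Verify: (k - 9)/(k**3 + 12*k**2 + 47*k + 60) matches t_k.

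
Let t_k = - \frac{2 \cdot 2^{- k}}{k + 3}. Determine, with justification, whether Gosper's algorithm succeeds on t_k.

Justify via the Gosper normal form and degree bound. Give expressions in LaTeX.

Step 1: r(k) = (k + 3)/(2*(k + 4)).
A = k/2 + 3/2, B = k + 4, C = 1.
Need (k/2 + 3/2)·f(k+1) − (k + 3)·f(k) = 1.
From deg A=1, deg B=1, deg C=0: d=-1.
deg f ≤ -1 is impossible — no certificate.

No. Not Gosper-summable.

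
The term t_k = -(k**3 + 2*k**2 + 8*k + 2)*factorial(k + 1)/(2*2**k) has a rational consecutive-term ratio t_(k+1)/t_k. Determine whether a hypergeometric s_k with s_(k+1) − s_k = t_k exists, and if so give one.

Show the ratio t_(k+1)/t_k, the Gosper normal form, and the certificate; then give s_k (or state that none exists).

s_k = -(k**2 + 3)*factorial(k + 1)/2**k

Compute t_(k+1)/t_k: get (k**4 + 7*k**3 + 25*k**2 + 43*k + 26)/(2*(k**3 + 2*k**2 + 8*k + 2)).
A = k/2 + 1, B = 1, C = k**3 + 2*k**2 + 8*k + 2.
Set up (k/2 + 1)·f(k+1) − (1)·f(k) − (k**3 + 2*k**2 + 8*k + 2) = 0.
d = 2 from the (1,0,3) case.
Coefficient equations give f(k) = 2*(k**2 + 3).
So s_k = (B(k−1)f/C)·t_k = (2*(k**2 + 3)/(k**3 + 2*k**2 + 8*k + 2))·t_k = -(k**2 + 3)*factorial(k + 1)/2**k.
Verify: -(k**3 + 2*k**2 + 8*k + 2)*factorial(k + 1)/(2*2**k) matches t_k.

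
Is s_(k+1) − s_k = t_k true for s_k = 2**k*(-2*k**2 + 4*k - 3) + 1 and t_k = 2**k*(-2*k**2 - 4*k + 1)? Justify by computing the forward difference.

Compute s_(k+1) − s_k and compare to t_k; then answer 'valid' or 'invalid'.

s_(k+1) = -2**(k + 1) - 2**(k + 2)*k**2 + 1
s_(k+1) − s_k = 2**k*(-2*k**2 - 4*k + 1)
(s_(k+1) − s_k) − t_k = 0

valid; difference matches t_k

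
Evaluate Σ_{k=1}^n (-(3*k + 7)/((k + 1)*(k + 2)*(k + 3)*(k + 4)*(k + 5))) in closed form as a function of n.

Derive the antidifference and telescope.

S(n) = n*(-n**2 - 11*n - 38)/(40*(n**3 + 11*n**2 + 38*n + 40))

r(k) = (k + 1)*(3*k + 10)/((k + 6)*(3*k + 7)) after simplifying.
Gosper form: A/B · C(k+1)/C(k) with A=k + 1, B=k + 6, C=k + 7/3.
Key eq: (k + 1)·f(k+1) = (k + 5)·f(k) + (k + 7/3).
From deg A=1, deg B=1, deg C=1: d=4.
Coefficient equations give f(k) = k*(k + 2)*(k**2 + 8*k + 19)/36.
Certificate R = B(k−1)f/C = k*(k + 2)*(k + 5)*(k**2 + 8*k + 19)/(12*(3*k + 7)) gives s_k = k*(-k**2 - 8*k - 19)/(12*(k**3 + 8*k**2 + 19*k + 12)).
Verify: (-3*k - 7)/(k**5 + 15*k**4 + 85*k**3 + 225*k**2 + 274*k + 120) matches t_k.
Σ_(k=1)^n t_k = s_(n+1) − s_(1) = ((-n**3 - 11*n**2 - 38*n - 28)/(12*(n**3 + 11*n**2 + 38*n + 40))) − (-7/120), i.e. n*(-n**2 - 11*n - 38)/(40*(n**3 + 11*n**2 + 38*n + 40)).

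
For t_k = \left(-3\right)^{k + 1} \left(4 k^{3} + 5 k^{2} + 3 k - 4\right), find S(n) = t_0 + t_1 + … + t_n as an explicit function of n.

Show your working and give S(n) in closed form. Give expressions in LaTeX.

S(n) = - 9 \left(-3\right)^{n} n^{3} - 18 \left(-3\right)^{n} n^{2} - 9 \left(-3\right)^{n} n + 9 \left(-3\right)^{n} + 3

r(k) = 3*(-4*k**3 - 17*k**2 - 25*k - 8)/(4*k**3 + 5*k**2 + 3*k - 4) after simplifying.
Normal form (A,B,C) = (-3, 1, k**3 + 5*k**2/4 + 3*k/4 - 1).
Key eq: (-3)·f(k+1) = (1)·f(k) + (k**3 + 5*k**2/4 + 3*k/4 - 1).
d = 3 from the (0,0,3) case.
Coefficient equations give f(k) = -(k**3 - k**2 - 1)/4.
Then R = B(k−1)f/C = -(k**3 - k**2 - 1)/(4*k**3 + 5*k**2 + 3*k - 4), so s_k = R(k)·t_k = (-3)**(k + 1)*(-k**3 + k**2 + 1).
Check: Δs_k = (-3)**(k + 1)*(4*k**3 + 5*k**2 + 3*k - 4). ✓
s_(n+1) = (-3)**(n + 2)*(-n**3 - 2*n**2 - n + 1) and s_(0) = -3, so S(n) = -9*(-3)**n*n**3 - 18*(-3)**n*n**2 - 9*(-3)**n*n + 9*(-3)**n + 3.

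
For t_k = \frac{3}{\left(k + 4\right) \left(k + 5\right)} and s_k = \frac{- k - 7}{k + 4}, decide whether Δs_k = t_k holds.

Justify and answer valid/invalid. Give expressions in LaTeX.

s_(k+1) = (-k - 8)/(k + 5)
s_(k+1) − s_k = 3/(k**2 + 9*k + 20)
(s_(k+1) − s_k) − t_k = 0

Valid — Δs_k = t_k.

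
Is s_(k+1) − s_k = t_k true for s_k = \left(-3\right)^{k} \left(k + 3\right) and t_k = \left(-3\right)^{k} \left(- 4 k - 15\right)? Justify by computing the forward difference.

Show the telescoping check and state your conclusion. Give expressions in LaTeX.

s_(k+1) = (-3)**(k + 1)*(k + 4)
s_(k+1) − s_k = (-3)**k*(-4*k - 15)
(s_(k+1) − s_k) − t_k = 0

valid; difference matches t_k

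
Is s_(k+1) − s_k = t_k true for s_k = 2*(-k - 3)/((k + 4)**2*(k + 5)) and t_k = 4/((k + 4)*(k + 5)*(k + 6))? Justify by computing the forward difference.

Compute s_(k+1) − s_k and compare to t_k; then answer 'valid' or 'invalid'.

Invalid: residual 2*(-3*k - 14)/(k**5 + 24*k**4 + 229*k**3 + 1086*k**2 + 2560*k + 2400) ≠ 0.

s_(k+1) = 2*(-k - 4)/((k + 5)**2*(k + 6))
s_(k+1) − s_k = 2*(2*k**2 + 15*k + 26)/(k**5 + 24*k**4 + 229*k**3 + 1086*k**2 + 2560*k + 2400)
(s_(k+1) − s_k) − t_k = 2*(-3*k - 14)/(k**5 + 24*k**4 + 229*k**3 + 1086*k**2 + 2560*k + 2400)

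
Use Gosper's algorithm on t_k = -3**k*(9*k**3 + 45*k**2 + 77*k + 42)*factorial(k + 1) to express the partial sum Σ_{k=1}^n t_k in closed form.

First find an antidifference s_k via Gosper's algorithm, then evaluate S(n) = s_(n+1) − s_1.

S(n) = -9*3**n*n**4*factorial(n) - 57*3**n*n**3*factorial(n) - 129*3**n*n**2*factorial(n) - 123*3**n*n*factorial(n) - 42*3**n*factorial(n) + 42

The ratio is 3*(9*k**4 + 90*k**3 + 338*k**2 + 561*k + 346)/(9*k**3 + 45*k**2 + 77*k + 42).
Take A(k)=3*k + 6, B(k)=1, C(k)=k**3 + 5*k**2 + 77*k/9 + 14/3.
Key eq: (3*k + 6)·f(k+1) = (1)·f(k) + (k**3 + 5*k**2 + 77*k/9 + 14/3).
From deg A=1, deg B=0, deg C=3: d=2.
Coefficient equations give f(k) = k*(3*k + 4)/9.
Certificate R = B(k−1)f/C = k*(3*k + 4)/(9*k**3 + 45*k**2 + 77*k + 42) gives s_k = -3**k*k*(3*k + 4)*factorial(k + 1).
s_(k+1) − s_k = -3**k*(9*k**3 + 45*k**2 + 77*k + 42)*factorial(k + 1) = t_k.
Σ_(k=1)^n t_k = s_(n+1) − s_(1) = (-3**(n + 1)*(n + 1)*(3*n + 7)*factorial(n + 2)) − (-42), i.e. -9*3**n*n**4*factorial(n) - 57*3**n*n**3*factorial(n) - 129*3**n*n**2*factorial(n) - 123*3**n*n*factorial(n) - 42*3**n*factorial(n) + 42.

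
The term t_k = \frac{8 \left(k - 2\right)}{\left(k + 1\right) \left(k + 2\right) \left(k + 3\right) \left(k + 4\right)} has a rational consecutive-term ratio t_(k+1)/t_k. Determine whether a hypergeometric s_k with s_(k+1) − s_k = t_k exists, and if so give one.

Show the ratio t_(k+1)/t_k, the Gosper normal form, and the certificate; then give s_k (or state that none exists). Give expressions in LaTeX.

The ratio is (k - 1)*(k + 1)/((k - 2)*(k + 5)).
Normal form (A,B,C) = (k + 1, k + 5, k - 2).
Set up (k + 1)·f(k+1) − (k + 4)·f(k) − (k - 2) = 0.
Bound: deg f ≤ 3.
Match coefficients ⇒ f(k) = -k*(k**2 + 6*k + 17)/12.
Get s_k = R·t_k = 2*k*(-k**2 - 6*k - 17)/(3*(k + 1)*(k + 2)*(k + 3)) with R(k) = B(k−1)f(k)/C(k) = -k*(k + 4)*(k**2 + 6*k + 17)/(12*(k - 2)).
Verify: 8*(k - 2)/(k**4 + 10*k**3 + 35*k**2 + 50*k + 24) matches t_k.

s_k = \frac{2 k \left(- k^{2} - 6 k - 17\right)}{3 \left(k + 1\right) \left(k + 2\right) \left(k + 3\right)}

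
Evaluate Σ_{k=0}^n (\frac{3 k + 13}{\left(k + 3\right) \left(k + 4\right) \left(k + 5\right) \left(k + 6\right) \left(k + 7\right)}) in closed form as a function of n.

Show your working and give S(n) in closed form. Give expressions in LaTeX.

r(k) = (k + 3)*(3*k + 16)/((k + 8)*(3*k + 13)) after simplifying.
Factor: A=k + 3; B=k + 8; C=k + 13/3.
f must satisfy (k + 3)·f(k+1) − (k + 7)·f(k) = k + 13/3.
Degrees (1,1,1) ⇒ d ≤ 4.
A polynomial solution: f(k) = k*(k + 4)*(k**2 + 14*k + 63)/270.
So s_k = (B(k−1)f/C)·t_k = (k*(k + 4)*(k + 7)*(k**2 + 14*k + 63)/(90*(3*k + 13)))·t_k = k*(k**2 + 14*k + 63)/(90*(k**3 + 14*k**2 + 63*k + 90)).
Check: Δs_k = (3*k + 13)/(k**5 + 25*k**4 + 245*k**3 + 1175*k**2 + 2754*k + 2520). ✓
Evaluate: s_(n+1) = (n**3 + 17*n**2 + 94*n + 78)/(90*(n**3 + 17*n**2 + 94*n + 168)); subtract s_(0) = 0 ⇒ S(n) = (n**3 + 17*n**2 + 94*n + 78)/(90*(n**3 + 17*n**2 + 94*n + 168)).

S(n) = \frac{n^{3} + 17 n^{2} + 94 n + 78}{90 \left(n^{3} + 17 n^{2} + 94 n + 168\right)}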